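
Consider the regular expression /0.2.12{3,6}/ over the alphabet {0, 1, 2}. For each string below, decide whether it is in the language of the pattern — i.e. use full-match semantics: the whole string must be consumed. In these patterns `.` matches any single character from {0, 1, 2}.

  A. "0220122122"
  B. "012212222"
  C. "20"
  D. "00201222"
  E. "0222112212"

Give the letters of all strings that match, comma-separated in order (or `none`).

B, D

A → no match
B → match
C → no match — must start with "0"
D → match
E → no match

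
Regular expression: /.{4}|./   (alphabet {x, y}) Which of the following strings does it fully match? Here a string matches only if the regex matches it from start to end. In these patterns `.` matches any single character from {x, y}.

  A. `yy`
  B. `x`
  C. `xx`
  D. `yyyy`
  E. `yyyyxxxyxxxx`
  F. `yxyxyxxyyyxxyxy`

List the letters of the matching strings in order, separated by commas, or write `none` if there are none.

A → no match
B → match
C → no match
D → match
E → no match
F → no match

B, D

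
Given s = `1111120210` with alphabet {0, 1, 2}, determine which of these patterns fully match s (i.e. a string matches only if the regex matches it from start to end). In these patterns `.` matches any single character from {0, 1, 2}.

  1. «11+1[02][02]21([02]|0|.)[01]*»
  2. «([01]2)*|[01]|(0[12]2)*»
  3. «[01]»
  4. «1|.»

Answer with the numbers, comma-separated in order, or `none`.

1

1 → match
2 → no match
3 → no match
4 → no match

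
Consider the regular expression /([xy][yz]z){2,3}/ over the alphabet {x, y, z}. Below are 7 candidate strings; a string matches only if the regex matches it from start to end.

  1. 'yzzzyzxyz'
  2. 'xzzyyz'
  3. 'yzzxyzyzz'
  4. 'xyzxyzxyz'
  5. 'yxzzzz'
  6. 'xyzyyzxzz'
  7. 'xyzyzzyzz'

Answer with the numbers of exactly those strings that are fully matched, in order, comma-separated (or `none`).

2, 3, 4, 6, 7

1 → no match
2 → match
3 → match
4 → match
5 → no match
6 → match
7 → match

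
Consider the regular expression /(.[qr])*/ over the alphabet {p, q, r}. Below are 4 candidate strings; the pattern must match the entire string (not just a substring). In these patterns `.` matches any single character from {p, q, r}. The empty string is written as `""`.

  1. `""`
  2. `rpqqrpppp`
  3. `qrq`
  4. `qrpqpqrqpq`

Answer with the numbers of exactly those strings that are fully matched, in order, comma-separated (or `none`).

1, 4

1 → match
2 → no match
3 → no match
4 → match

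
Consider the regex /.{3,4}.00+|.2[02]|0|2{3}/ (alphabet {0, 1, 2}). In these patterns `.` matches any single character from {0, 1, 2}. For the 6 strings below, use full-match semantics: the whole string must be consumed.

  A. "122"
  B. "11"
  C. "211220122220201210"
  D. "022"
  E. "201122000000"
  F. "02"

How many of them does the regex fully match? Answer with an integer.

A → match
B → no match
C → no match
D → match
E → no match
F → no match
Total matched: 2

2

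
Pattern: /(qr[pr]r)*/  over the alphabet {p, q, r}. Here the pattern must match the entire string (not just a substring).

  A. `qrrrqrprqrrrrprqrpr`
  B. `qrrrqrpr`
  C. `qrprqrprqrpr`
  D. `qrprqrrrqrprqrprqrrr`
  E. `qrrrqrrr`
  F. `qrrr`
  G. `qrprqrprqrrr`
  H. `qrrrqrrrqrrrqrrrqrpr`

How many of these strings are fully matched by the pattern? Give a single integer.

A → no match
B → match
C → match
D → match
E → match
F → match
G → match
H → match
Total matched: 7

7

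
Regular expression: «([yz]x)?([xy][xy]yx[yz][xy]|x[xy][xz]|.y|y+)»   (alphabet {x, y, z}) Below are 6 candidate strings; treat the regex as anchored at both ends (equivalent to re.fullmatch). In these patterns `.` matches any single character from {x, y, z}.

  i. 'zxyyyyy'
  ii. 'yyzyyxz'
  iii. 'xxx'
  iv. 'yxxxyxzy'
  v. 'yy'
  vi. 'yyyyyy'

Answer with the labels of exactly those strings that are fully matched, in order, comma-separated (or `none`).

i, iii, iv, v, vi

i → match
ii → no match
iii → match
iv → match
v → match
vi → match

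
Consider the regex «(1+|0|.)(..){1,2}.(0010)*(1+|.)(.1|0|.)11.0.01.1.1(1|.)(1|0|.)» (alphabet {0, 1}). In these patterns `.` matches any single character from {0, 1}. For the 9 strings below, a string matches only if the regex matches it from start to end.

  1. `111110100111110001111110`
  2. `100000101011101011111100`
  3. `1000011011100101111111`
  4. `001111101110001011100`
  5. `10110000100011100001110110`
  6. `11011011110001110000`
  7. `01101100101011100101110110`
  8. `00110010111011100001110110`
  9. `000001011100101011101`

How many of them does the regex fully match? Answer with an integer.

1 → match
2 → no match
3 → match
4 → match
5 → match
6 → no match
7 → match
8 → match
9 → match
Total matched: 7

7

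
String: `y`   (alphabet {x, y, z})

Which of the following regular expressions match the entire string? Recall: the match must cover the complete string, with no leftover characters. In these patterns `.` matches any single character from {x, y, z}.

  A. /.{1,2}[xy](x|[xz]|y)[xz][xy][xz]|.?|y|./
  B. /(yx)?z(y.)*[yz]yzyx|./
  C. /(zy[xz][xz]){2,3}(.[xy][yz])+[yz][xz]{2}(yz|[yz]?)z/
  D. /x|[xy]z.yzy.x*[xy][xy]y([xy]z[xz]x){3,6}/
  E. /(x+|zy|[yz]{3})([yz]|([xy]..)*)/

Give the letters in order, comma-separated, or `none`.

A, B

A → match
B → match
C → no match — must start with `zy`
D → no match — must end with `x`
E → no match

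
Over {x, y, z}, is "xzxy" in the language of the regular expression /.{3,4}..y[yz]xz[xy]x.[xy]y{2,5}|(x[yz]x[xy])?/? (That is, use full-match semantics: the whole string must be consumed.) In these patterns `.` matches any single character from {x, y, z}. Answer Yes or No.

Yes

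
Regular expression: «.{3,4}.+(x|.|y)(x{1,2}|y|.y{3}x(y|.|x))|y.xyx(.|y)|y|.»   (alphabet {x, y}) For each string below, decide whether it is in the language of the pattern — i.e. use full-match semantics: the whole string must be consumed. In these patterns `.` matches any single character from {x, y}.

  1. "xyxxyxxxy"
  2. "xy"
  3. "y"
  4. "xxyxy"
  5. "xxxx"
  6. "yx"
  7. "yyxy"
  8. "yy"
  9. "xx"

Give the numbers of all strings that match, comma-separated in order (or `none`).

1, 3

1 → match
2 → no match
3 → match
4 → no match
5 → no match
6 → no match
7 → no match
8 → no match
9 → no match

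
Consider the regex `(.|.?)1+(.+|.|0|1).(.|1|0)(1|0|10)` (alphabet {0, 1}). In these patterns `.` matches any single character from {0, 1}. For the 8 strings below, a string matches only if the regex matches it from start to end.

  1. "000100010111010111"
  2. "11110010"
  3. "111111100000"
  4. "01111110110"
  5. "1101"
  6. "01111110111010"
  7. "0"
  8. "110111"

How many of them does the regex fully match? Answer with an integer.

1 → no match
2 → match
3 → match
4 → match
5 → no match
6 → match
7 → no match
8 → match
Total matched: 5

5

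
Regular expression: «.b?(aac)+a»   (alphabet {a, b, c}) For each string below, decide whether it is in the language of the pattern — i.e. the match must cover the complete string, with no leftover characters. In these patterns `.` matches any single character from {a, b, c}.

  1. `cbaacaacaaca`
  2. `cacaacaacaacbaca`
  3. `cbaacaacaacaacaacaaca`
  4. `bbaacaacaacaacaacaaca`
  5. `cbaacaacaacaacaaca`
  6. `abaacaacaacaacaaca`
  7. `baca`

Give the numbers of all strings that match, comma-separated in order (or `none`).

1. `cbaacaacaaca` → match
2 → no match — must end with `aaca`
3 → match
4 → match
5 → match
6 → match
7. `baca` → no match — must end with `aaca`

1, 3, 4, 5, 6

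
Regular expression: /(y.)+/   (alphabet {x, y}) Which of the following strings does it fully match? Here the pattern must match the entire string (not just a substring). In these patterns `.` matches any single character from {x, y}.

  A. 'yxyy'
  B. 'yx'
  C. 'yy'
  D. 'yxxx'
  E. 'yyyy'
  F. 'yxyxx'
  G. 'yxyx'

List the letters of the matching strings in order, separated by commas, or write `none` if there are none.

A, B, C, E, G

A → match
B → match
C → match
D → no match
E → match
F → no match
G → match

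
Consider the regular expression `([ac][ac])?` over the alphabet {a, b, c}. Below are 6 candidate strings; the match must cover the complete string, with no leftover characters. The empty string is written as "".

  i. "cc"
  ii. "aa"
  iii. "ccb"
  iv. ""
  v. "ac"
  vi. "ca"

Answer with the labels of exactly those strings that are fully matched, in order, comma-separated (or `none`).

i → match
ii → match
iii → no match
iv → match
v → match
vi → match

i, ii, iv, v, vi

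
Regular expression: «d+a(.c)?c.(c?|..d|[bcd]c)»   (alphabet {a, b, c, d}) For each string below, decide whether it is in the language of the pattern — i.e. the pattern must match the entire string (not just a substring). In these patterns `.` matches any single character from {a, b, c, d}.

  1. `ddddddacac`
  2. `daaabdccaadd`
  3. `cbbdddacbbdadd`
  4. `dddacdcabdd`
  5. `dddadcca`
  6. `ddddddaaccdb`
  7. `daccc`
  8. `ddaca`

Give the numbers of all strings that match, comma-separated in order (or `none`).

1, 5, 7, 8

1. `ddddddacac` → match
2. `daaabdccaadd` → no match
3 → no match — must start with `d`
4. `dddacdcabdd` → no match
5. `dddadcca` → match
6. `ddddddaaccdb` → no match
7. `daccc` → match
8. `ddaca` → match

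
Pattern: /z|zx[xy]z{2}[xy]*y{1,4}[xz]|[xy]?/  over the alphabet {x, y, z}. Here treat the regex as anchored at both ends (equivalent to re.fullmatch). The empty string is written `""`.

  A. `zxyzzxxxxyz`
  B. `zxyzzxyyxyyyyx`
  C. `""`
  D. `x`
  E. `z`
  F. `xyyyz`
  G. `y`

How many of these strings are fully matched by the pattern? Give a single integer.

A → match
B → match
C → match
D → match
E → match
F → no match
G → match
Total matched: 6

6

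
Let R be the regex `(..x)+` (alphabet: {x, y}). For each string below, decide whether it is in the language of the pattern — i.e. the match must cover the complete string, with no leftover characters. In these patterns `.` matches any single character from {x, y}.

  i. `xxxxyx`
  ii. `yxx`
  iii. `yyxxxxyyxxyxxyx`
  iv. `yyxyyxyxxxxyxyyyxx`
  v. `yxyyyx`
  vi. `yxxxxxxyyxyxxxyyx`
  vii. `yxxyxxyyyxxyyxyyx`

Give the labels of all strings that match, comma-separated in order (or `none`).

i, ii, iii

i → match
ii → match
iii → match
iv → no match
v → no match
vi → no match
vii → no match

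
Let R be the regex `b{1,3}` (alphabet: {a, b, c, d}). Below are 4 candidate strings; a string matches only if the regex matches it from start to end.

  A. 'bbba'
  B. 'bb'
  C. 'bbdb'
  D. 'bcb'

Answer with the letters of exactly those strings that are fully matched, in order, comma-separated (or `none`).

B

A → no match — must end with 'b'
B → match
C → no match
D → no match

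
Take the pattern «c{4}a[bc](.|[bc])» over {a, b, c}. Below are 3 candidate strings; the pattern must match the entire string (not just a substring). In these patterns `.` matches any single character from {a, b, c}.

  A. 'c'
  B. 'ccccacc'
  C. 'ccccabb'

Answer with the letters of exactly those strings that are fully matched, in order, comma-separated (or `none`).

A → no match
B → match
C → match

B, C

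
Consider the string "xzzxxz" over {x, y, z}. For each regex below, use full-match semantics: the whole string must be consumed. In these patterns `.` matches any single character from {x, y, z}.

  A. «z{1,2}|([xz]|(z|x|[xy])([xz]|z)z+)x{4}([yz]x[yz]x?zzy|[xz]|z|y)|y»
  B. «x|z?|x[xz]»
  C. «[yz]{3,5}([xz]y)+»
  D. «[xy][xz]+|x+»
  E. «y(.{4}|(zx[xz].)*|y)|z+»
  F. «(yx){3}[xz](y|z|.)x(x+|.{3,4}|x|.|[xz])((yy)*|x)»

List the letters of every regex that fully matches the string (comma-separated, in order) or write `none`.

D

A → no match
B → no match
C → no match — must end with "y"
D → match
E → no match
F → no match — must start with "yx"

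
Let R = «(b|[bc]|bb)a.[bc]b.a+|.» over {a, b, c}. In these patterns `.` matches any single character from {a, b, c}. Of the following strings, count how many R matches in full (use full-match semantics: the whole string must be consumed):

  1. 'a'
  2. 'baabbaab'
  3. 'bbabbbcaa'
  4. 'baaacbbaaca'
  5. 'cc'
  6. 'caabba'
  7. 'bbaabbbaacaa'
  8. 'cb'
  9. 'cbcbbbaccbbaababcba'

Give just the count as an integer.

2

1 → match
2 → no match
3 → match
4 → no match
5 → no match
6 → no match
7 → no match
8 → no match
9 → no match
Total matched: 2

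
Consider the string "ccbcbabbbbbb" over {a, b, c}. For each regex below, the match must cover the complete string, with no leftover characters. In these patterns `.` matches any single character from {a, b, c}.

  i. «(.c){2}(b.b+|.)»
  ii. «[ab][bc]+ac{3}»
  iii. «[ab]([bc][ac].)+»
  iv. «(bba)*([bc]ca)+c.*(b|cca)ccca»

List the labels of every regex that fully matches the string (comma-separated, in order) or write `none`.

i → match
ii → no match — must end with "c"
iii → no match
iv → no match — must end with "ccca"

i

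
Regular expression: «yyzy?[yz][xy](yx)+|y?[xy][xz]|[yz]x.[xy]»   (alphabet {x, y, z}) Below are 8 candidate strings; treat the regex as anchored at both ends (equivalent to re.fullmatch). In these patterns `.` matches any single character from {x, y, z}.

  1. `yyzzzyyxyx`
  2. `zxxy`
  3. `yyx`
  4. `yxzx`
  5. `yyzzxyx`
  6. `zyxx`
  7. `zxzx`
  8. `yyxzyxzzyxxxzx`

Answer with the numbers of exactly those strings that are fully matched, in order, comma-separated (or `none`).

2, 3, 4, 5, 7

1 → no match
2 → match
3 → match
4 → match
5 → match
6 → no match
7 → match
8 → no match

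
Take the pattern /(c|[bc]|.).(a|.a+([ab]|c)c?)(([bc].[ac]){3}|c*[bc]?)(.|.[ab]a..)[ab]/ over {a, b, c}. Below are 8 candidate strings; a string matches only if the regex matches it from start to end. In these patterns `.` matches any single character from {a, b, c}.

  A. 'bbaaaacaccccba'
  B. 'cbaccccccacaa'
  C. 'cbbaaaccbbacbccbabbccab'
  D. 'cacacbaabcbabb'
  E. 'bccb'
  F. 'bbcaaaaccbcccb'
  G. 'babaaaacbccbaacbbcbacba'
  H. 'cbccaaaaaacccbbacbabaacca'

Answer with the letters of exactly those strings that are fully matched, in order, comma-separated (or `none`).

A → no match
B → no match
C → no match
D → no match
E → no match
F → no match
G → no match
H → no match

none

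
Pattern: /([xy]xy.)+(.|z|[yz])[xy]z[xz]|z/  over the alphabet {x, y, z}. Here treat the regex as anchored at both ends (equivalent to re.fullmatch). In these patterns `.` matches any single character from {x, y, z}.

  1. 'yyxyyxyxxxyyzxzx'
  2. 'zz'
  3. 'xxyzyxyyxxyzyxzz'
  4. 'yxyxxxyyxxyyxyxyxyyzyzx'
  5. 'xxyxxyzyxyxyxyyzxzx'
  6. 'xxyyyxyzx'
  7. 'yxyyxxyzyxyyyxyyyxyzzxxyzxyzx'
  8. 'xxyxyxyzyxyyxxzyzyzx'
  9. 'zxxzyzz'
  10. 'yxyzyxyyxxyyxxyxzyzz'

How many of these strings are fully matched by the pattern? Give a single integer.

1 → no match
2 → no match
3 → match
4 → no match
5 → no match
6 → no match
7 → no match
8 → no match
9 → no match
10 → match
Total matched: 2

2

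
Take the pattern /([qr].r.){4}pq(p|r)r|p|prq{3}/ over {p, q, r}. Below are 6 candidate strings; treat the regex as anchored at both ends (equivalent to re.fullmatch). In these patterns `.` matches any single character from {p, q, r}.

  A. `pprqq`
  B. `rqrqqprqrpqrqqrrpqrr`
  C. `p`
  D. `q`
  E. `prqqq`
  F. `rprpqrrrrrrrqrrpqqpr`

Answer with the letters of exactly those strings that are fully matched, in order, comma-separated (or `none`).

A → no match
B → no match
C → match
D → no match
E → match
F → no match

C, E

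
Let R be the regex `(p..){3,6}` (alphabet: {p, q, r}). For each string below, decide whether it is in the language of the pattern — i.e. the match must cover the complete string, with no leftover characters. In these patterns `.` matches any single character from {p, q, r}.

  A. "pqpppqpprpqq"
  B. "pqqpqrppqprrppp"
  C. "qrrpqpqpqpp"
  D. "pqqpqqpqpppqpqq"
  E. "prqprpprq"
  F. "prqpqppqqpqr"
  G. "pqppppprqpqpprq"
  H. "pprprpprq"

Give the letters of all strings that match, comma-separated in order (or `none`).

A, B, D, E, F, G, H

A → match
B → match
C → no match — must start with "p"
D → match
E → match
F → match
G → match
H → match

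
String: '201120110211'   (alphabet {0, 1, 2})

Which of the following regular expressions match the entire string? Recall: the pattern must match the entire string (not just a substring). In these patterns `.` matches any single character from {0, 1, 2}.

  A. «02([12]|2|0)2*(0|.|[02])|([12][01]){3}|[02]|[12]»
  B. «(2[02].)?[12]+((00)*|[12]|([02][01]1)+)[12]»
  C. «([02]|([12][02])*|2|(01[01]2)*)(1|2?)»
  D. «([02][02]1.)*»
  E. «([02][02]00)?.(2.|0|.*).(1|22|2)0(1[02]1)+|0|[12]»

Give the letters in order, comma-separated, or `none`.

A → no match
B → no match
C → no match
D → match
E → no match

D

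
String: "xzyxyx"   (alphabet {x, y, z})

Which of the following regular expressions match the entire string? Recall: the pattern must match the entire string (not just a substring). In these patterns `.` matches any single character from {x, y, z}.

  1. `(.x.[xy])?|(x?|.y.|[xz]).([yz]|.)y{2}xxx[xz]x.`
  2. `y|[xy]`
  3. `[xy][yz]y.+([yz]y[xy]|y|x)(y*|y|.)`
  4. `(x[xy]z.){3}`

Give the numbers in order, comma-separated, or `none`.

3

1 → no match
2 → no match
3 → match
4 → no match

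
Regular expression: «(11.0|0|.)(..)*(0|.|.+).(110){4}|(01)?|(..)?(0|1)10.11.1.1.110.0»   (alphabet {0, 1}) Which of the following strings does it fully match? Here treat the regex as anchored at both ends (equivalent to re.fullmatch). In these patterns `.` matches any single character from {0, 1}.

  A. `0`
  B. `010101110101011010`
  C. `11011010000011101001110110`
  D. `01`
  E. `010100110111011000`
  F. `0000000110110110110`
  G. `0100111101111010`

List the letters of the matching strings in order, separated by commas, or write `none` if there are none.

B, D, E, F, G

A. `0` → no match
B → match
C → no match
D. `01` → match
E → match
F → match
G → match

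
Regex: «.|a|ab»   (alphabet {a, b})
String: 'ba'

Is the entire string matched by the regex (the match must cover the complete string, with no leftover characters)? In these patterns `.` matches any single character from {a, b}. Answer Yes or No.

No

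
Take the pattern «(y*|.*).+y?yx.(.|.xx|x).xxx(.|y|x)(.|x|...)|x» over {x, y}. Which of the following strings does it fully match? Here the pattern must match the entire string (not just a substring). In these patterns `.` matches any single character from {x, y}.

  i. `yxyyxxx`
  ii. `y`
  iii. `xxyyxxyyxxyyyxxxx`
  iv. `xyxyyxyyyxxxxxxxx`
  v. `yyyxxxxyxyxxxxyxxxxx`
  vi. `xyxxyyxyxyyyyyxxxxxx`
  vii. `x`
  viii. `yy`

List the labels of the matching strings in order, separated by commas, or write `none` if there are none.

i. `yxyyxxx` → no match
ii. `y` → no match
iii → no match
iv → no match
v → no match
vi → no match
vii. `x` → match
viii. `yy` → no match

vii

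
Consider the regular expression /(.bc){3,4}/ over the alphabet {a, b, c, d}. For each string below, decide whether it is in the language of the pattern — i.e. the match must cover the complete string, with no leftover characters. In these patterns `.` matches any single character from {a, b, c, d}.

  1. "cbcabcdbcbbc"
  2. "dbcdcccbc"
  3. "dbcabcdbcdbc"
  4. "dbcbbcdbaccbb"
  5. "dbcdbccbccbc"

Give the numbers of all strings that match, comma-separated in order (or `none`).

1, 3, 5

1 → match
2 → no match
3 → match
4 → no match — must end with "bc"
5 → match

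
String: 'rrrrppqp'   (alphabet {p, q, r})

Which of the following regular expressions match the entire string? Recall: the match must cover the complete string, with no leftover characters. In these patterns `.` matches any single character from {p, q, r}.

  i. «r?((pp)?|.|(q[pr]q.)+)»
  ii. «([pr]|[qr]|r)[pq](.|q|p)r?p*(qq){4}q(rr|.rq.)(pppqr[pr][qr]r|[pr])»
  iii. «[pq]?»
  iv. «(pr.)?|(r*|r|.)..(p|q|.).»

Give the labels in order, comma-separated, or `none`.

iv

i → no match
ii → no match
iii → no match
iv → match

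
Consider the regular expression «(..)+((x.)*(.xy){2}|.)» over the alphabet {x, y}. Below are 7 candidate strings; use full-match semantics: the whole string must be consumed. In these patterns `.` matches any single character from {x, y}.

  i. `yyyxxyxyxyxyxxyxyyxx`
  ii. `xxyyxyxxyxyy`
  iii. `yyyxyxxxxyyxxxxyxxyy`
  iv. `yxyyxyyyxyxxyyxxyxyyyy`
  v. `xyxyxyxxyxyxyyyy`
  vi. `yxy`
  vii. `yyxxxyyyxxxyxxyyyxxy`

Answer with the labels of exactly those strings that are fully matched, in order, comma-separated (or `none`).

vi

i → no match
ii → no match
iii → no match
iv → no match
v → no match
vi → match
vii → no match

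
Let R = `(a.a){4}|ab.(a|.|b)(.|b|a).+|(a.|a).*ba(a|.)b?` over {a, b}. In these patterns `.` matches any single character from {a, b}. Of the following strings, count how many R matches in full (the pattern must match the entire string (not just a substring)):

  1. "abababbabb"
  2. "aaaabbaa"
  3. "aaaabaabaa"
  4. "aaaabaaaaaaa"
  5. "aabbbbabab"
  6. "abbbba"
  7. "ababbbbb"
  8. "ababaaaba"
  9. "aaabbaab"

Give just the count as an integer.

1 → match
2 → match
3 → match
4 → match
5 → match
6 → match
7 → match
8 → match
9 → match
Total matched: 9

9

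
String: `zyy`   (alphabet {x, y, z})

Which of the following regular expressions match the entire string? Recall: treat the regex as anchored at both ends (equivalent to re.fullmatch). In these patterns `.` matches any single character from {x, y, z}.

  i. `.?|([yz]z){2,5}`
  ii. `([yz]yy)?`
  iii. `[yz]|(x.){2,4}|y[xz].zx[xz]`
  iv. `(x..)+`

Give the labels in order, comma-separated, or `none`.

i → no match
ii → match
iii → no match
iv → no match — must start with `x`

ii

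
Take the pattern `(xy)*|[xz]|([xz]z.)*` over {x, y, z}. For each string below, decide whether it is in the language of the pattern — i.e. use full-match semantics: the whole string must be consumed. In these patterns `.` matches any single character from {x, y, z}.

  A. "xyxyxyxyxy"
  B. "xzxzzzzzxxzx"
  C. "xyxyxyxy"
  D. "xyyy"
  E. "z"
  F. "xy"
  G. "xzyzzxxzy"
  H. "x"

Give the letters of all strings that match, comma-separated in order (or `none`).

A, B, C, E, F, G, H

A → match
B → match
C → match
D → no match
E → match
F → match
G → match
H → match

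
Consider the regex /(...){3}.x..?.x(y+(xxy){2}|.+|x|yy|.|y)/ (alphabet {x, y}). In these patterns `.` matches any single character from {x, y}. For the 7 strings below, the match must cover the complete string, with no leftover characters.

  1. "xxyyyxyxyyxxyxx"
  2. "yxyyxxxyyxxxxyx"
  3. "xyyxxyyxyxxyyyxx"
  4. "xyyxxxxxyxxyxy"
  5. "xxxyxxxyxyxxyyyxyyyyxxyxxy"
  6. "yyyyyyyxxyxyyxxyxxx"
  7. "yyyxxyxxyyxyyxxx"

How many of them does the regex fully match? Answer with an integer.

4

1 → match
2 → no match
3 → match
4 → no match
5 → no match
6 → match
7 → match
Total matched: 4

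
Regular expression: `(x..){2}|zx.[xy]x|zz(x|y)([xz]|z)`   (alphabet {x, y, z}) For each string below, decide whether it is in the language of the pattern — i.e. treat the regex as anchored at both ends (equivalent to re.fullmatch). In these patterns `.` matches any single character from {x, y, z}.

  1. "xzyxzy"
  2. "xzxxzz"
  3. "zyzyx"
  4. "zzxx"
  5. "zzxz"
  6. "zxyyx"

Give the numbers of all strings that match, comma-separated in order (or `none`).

1, 2, 4, 5, 6

1 → match
2 → match
3 → no match
4 → match
5 → match
6 → match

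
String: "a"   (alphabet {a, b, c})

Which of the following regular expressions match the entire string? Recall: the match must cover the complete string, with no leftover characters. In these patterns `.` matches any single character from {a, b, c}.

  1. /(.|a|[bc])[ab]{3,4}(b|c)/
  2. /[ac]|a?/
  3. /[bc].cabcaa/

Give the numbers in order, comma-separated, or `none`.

2

1 → no match
2 → match
3 → no match — must end with "cabcaa"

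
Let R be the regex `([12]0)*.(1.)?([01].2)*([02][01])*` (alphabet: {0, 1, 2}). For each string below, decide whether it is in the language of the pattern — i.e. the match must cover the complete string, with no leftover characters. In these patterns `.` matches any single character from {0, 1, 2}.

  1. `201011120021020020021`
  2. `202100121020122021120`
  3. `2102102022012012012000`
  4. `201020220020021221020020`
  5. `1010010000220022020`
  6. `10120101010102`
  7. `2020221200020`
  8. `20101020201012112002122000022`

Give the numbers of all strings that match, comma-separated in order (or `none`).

1, 3, 4, 7

1 → match
2 → no match
3 → match
4 → match
5 → no match
6 → no match
7 → match
8 → no match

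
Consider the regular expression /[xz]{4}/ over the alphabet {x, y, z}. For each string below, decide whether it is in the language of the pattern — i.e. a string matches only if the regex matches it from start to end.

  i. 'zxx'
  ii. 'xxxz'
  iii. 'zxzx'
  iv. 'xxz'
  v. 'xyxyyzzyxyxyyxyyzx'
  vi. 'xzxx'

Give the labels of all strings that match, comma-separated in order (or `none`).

ii, iii, vi

i → no match
ii → match
iii → match
iv → no match
v → no match
vi → match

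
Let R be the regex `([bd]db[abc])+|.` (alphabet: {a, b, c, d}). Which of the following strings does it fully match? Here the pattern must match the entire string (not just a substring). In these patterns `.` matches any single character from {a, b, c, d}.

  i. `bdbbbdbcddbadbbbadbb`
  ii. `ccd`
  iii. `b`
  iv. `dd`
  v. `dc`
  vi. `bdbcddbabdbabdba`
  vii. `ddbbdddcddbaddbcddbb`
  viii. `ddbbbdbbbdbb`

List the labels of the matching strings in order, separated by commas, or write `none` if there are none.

iii, vi, viii

i → no match
ii. `ccd` → no match
iii. `b` → match
iv. `dd` → no match
v. `dc` → no match
vi → match
vii → no match
viii. `ddbbbdbbbdbb` → match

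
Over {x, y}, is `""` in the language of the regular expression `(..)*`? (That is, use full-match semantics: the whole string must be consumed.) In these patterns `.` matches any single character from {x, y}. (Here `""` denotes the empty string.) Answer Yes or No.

Yes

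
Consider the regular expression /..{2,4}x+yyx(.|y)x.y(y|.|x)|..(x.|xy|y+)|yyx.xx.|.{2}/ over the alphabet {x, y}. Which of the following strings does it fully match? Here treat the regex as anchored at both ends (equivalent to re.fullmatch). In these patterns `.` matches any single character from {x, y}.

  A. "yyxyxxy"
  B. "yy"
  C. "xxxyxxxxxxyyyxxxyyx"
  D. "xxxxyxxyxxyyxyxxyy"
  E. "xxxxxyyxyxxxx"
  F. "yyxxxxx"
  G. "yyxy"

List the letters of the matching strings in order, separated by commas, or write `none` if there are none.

A → match
B → match
C → no match
D → no match
E → no match
F → match
G → match

A, B, F, G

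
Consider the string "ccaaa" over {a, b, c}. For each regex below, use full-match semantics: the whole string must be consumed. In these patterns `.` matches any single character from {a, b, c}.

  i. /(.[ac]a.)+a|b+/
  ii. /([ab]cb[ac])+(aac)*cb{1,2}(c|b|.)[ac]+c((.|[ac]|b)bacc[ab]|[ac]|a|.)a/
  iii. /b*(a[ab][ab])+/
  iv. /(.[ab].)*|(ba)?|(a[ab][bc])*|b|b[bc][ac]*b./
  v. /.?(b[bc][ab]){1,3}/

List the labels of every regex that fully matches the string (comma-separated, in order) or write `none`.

i → match
ii → no match
iii → no match
iv → no match
v → no match

i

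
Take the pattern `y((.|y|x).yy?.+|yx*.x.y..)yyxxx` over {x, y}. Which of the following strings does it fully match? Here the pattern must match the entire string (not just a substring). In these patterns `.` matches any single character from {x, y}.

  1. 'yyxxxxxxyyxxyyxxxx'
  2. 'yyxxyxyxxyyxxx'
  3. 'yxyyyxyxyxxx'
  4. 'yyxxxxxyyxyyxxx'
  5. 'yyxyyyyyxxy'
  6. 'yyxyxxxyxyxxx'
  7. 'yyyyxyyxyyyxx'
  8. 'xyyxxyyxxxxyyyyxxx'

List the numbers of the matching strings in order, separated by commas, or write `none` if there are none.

1 → no match — must end with 'yyxxx'
2 → no match
3 → no match — must end with 'yyxxx'
4 → match
5 → no match — must end with 'yyxxx'
6 → no match — must end with 'yyxxx'
7 → no match — must end with 'yyxxx'
8 → no match — must start with 'y'

4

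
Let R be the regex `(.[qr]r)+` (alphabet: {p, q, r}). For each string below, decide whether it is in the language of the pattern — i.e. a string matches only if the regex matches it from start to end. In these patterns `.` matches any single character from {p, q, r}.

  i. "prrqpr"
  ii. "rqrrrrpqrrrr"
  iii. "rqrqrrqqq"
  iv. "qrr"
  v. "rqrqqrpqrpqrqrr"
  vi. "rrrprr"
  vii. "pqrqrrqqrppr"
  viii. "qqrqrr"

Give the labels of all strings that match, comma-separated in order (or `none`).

i → no match
ii → match
iii → no match — must end with "r"
iv → match
v → match
vi → match
vii → no match
viii → match

ii, iv, v, vi, viii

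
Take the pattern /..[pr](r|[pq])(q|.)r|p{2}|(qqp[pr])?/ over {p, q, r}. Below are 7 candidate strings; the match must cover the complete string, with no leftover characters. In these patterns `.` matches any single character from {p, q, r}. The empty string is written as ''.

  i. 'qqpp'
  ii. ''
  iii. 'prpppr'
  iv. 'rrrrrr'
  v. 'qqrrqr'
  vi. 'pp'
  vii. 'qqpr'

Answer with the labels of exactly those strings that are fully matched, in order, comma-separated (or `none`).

i, ii, iii, iv, v, vi, vii

i → match
ii → match
iii → match
iv → match
v → match
vi → match
vii → match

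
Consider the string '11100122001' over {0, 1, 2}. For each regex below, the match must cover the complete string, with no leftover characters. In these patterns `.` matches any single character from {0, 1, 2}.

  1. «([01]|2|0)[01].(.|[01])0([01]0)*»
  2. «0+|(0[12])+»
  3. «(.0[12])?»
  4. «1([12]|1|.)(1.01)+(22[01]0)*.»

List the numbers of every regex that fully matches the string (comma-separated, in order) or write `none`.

4

1 → no match
2 → no match — must start with '0'
3 → no match
4 → match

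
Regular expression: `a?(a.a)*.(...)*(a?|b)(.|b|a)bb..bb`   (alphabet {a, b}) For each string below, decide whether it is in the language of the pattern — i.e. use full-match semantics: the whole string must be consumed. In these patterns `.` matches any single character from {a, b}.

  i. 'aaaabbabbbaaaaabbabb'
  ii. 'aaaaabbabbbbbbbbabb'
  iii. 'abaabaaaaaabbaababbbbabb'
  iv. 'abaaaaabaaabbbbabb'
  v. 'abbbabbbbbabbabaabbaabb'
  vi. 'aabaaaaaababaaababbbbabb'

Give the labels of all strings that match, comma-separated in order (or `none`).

i → no match
ii → match
iii → match
iv → match
v → match
vi → match

ii, iii, iv, v, vi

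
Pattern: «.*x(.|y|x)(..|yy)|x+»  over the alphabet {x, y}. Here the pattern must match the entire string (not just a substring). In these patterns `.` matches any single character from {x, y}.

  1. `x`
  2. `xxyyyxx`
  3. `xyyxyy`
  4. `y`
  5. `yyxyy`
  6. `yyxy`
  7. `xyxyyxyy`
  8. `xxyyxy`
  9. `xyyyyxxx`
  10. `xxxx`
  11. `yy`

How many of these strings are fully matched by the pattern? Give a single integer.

2

1 → match
2 → no match
3 → no match
4 → no match
5 → no match
6 → no match
7 → no match
8 → no match
9 → no match
10 → match
11 → no match
Total matched: 2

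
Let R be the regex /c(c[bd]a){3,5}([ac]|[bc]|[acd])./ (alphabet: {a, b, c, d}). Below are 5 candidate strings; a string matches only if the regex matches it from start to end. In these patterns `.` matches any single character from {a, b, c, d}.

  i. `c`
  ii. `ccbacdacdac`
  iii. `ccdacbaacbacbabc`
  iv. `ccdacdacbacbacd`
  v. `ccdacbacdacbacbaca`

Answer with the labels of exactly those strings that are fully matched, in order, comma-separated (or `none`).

i. `c` → no match — must start with `cc`
ii. `ccbacdacdac` → no match
iii → no match
iv → match
v → match

iv, v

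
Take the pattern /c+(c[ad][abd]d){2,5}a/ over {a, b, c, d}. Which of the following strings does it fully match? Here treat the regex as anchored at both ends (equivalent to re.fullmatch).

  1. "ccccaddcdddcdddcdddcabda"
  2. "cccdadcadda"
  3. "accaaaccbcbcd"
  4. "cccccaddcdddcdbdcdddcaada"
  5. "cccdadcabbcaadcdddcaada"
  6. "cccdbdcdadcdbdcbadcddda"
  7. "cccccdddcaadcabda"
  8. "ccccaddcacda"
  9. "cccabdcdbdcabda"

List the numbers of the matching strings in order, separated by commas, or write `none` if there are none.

1 → match
2 → match
3 → no match — must start with "c"
4 → match
5 → no match
6 → no match
7 → match
8 → no match
9 → match

1, 2, 4, 7, 9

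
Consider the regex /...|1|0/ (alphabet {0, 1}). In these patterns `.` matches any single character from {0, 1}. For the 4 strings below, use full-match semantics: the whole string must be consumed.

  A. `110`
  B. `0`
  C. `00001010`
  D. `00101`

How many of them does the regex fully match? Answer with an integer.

A → match
B → match
C → no match
D → no match
Total matched: 2

2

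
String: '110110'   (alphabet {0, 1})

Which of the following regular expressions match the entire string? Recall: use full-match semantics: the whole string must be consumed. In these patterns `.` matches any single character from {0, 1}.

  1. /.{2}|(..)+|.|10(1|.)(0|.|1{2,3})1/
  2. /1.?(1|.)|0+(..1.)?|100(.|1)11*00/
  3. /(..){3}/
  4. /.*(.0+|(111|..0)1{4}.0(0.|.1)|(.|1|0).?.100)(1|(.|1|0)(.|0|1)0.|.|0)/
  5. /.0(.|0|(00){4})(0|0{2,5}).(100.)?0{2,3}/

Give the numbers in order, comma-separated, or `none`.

1 → match
2 → no match
3 → match
4 → no match
5 → no match

1, 3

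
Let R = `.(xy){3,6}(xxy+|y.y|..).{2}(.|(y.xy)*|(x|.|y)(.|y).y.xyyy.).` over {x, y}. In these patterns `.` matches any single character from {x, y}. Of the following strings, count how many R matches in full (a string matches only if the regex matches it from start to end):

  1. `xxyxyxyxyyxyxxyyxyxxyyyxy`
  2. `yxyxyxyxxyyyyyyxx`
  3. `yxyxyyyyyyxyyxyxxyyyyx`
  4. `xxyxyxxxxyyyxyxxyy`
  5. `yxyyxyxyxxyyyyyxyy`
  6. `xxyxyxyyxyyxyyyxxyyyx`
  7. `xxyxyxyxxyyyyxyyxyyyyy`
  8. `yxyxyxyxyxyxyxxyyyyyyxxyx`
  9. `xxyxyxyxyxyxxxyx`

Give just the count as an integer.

1 → match
2 → match
3 → no match
4 → no match
5 → no match
6 → no match
7 → match
8 → match
9 → match
Total matched: 5

5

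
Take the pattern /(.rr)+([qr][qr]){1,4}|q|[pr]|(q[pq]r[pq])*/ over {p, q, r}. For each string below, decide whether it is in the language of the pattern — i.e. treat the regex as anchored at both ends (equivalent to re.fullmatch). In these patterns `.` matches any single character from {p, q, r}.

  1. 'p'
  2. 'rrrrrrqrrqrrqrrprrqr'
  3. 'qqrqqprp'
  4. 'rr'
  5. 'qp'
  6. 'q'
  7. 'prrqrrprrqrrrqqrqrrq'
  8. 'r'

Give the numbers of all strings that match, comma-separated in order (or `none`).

1 → match
2 → match
3 → match
4 → no match
5 → no match
6 → match
7 → match
8 → match

1, 2, 3, 6, 7, 8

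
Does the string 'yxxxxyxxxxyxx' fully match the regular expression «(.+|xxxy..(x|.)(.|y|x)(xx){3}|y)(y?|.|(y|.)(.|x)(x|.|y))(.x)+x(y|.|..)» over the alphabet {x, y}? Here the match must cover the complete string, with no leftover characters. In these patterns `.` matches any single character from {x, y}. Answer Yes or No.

No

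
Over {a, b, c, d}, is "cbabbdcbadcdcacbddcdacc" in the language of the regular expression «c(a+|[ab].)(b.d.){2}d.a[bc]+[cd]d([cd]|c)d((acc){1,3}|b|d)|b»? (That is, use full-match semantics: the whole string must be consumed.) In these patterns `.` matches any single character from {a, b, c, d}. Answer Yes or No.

Yes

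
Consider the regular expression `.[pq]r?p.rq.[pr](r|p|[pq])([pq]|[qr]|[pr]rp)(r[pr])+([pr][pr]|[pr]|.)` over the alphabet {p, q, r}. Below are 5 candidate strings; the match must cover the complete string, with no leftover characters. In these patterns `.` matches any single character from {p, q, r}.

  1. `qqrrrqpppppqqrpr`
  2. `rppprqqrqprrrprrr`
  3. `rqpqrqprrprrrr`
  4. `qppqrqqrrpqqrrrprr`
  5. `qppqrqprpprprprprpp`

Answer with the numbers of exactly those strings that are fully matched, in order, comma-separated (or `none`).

1 → no match
2 → match
3 → match
4 → no match
5 → match

2, 3, 5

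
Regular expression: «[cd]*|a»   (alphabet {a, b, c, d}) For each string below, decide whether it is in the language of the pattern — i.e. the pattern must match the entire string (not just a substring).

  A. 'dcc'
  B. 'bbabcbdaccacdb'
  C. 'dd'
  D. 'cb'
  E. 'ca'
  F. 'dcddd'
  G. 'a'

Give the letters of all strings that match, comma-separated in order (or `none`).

A. 'dcc' → match
B → no match
C. 'dd' → match
D. 'cb' → no match
E. 'ca' → no match
F. 'dcddd' → match
G. 'a' → match

A, C, F, G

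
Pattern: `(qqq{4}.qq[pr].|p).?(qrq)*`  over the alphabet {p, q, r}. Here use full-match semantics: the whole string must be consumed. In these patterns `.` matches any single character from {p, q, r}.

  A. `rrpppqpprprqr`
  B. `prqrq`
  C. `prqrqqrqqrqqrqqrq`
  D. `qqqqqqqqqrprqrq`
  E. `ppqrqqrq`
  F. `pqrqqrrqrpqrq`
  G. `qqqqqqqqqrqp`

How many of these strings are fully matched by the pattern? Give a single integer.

A → no match
B. `prqrq` → match
C → match
D → match
E. `ppqrqqrq` → match
F → no match
G. `qqqqqqqqqrqp` → match
Total matched: 5

5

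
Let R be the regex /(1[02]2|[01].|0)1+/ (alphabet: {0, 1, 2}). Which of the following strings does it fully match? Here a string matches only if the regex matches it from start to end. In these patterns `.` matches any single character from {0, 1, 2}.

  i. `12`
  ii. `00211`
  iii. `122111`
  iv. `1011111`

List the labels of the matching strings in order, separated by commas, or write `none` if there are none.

iii, iv

i → no match — must end with `1`
ii → no match
iii → match
iv → match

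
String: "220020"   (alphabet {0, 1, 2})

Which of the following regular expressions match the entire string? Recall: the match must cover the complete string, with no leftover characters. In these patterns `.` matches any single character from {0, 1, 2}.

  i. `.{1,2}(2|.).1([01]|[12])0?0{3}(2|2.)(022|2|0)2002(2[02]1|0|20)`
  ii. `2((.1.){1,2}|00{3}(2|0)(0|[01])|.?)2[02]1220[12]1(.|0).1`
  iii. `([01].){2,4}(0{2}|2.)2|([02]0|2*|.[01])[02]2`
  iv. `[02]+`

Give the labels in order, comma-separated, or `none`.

i → no match
ii → no match — must end with "1"
iii → no match — must end with "2"
iv → match

iv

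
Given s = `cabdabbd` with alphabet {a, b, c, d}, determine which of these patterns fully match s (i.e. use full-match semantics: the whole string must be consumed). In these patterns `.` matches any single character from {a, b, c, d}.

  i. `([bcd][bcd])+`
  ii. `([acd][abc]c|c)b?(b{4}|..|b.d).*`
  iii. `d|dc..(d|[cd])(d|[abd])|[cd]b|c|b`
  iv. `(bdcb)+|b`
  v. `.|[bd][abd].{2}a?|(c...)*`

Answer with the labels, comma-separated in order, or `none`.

ii

i → no match
ii → match
iii → no match
iv → no match
v → no match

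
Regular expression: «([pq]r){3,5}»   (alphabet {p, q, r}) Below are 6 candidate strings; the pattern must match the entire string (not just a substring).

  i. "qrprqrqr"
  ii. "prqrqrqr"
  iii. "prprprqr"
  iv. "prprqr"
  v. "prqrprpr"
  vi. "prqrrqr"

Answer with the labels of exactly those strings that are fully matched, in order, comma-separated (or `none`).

i → match
ii → match
iii → match
iv → match
v → match
vi → no match

i, ii, iii, iv, v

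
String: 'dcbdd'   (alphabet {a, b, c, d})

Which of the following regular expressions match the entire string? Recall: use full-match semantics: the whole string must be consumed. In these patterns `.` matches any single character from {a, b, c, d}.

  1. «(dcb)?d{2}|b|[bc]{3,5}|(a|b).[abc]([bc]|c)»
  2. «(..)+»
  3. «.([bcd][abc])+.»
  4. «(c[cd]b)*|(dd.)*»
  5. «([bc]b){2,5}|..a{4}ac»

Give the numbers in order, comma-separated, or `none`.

1

1 → match
2 → no match
3 → no match
4 → no match
5 → no match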